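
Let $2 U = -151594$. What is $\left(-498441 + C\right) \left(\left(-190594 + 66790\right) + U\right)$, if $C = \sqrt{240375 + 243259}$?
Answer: $99489322041 - 199601 \sqrt{483634} \approx 9.935 \cdot 10^{10}$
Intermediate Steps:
$C = \sqrt{483634} \approx 695.44$
$U = -75797$ ($U = \frac{1}{2} \left(-151594\right) = -75797$)
$\left(-498441 + C\right) \left(\left(-190594 + 66790\right) + U\right) = \left(-498441 + \sqrt{483634}\right) \left(\left(-190594 + 66790\right) - 75797\right) = \left(-498441 + \sqrt{483634}\right) \left(-123804 - 75797\right) = \left(-498441 + \sqrt{483634}\right) \left(-199601\right) = 99489322041 - 199601 \sqrt{483634}$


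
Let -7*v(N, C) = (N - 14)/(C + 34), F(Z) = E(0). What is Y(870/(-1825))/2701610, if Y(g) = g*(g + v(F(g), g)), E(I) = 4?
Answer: 590347113/7707009620049250 ≈ 7.6599e-8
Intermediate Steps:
F(Z) = 4
v(N, C) = -(-14 + N)/(7*(34 + C)) (v(N, C) = -(N - 14)/(7*(C + 34)) = -(-14 + N)/(7*(34 + C)))
Y(g) = g*(g + 10/(7*(34 + g))) (Y(g) = g*(g + (14 - 1*4)/(7*(34 + g))) = g*(g + (14 - 4)/(7*(34 + g))) = g*(g + (⅐)*10/(34 + g)) = g*(g + 10/(7*(34 + g))))
Y(870/(-1825))/2701610 = ((870/(-1825))*(10 + 7*(870/(-1825))*(34 + 870/(-1825)))/(7*(34 + 870/(-1825))))/2701610 = ((870*(-1/1825))*(10 + 7*(870*(-1/1825))*(34 + 870*(-1/1825)))/(7*(34 + 870*(-1/1825))))*(1/2701610) = ((⅐)*(-174/365)*(10 + 7*(-174/365)*(34 - 174/365))/(34 - 174/365))*(1/2701610) = ((⅐)*(-174/365)*(10 + 7*(-174/365)*(12236/365))/(12236/365))*(1/2701610) = ((⅐)*(-174/365)*(365/12236)*(10 - 14903448/133225))*(1/2701610) = ((⅐)*(-174/365)*(365/12236)*(-13571198/133225))*(1/2701610) = (590347113/2852746925)*(1/2701610) = 590347113/7707009620049250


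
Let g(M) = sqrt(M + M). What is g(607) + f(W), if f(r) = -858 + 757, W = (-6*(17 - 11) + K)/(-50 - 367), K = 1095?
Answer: -101 + sqrt(1214) ≈ -66.157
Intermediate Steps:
W = -353/139 (W = (-6*(17 - 11) + 1095)/(-50 - 367) = (-6*6 + 1095)/(-417) = (-36 + 1095)*(-1/417) = 1059*(-1/417) = -353/139 ≈ -2.5396)
f(r) = -101
g(M) = sqrt(2)*sqrt(M) (g(M) = sqrt(2*M) = sqrt(2)*sqrt(M))
g(607) + f(W) = sqrt(2)*sqrt(607) - 101 = sqrt(1214) - 101 = -101 + sqrt(1214)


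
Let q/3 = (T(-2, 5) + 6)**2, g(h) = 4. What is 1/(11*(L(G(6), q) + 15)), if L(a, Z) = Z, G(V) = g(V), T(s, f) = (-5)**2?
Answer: 1/31878 ≈ 3.1370e-5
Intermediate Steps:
T(s, f) = 25
G(V) = 4
q = 2883 (q = 3*(25 + 6)**2 = 3*31**2 = 3*961 = 2883)
1/(11*(L(G(6), q) + 15)) = 1/(11*(2883 + 15)) = 1/(11*2898) = 1/31878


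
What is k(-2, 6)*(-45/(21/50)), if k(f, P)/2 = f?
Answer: 3000/7 ≈ 428.57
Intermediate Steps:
k(f, P) = 2*f
k(-2, 6)*(-45/(21/50)) = (2*(-2))*(-45/(21/50)) = -(-180)/(21*(1/50)) = -(-180)/21/50 = -(-180)*50/21 = -4*(-750/7) = 3000/7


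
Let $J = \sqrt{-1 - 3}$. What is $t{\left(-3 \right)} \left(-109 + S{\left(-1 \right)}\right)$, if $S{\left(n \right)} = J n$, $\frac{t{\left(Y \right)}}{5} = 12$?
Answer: $-6540 - 120 i \approx -6540.0 - 120.0 i$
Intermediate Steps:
$t{\left(Y \right)} = 60$ ($t{\left(Y \right)} = 5 \cdot 12 = 60$)
$J = 2 i$ ($J = \sqrt{-4} = 2 i \approx 2.0 i$)
$S{\left(n \right)} = 2 i n$
$t{\left(-3 \right)} \left(-109 + S{\left(-1 \right)}\right) = 60 \left(-109 + 2 i \left(-1\right)\right) = 60 \left(-109 - 2 i\right) = -6540 - 120 i$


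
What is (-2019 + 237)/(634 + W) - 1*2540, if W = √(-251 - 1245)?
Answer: (-2540*√374 + 806071*I)/(√374 - 317*I) ≈ -2542.8 + 0.17084*I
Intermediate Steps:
W = 2*I*√374 (W = √(-1496) = 2*I*√374 ≈ 38.678*I)
(-2019 + 237)/(634 + W) - 1*2540 = (-2019 + 237)/(634 + 2*I*√374) - 1*2540 = -1782/(634 + 2*I*√374) - 2540 = -2540 - 1782/(634 + 2*I*√374)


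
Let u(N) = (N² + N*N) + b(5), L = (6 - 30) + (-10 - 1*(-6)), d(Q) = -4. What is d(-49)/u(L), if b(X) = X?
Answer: -4/1573 ≈ -0.0025429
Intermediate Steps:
L = -28 (L = -24 + (-10 + 6) = -24 - 4 = -28)
u(N) = 5 + 2*N² (u(N) = (N² + N*N) + 5 = (N² + N²) + 5 = 2*N² + 5 = 5 + 2*N²)
d(-49)/u(L) = -4/(5 + 2*(-28)²) = -4/(5 + 2*784) = -4/(5 + 1568) = -4/1573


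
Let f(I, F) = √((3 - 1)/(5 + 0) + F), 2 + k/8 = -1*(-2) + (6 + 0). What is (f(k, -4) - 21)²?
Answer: 2187/5 - 126*I*√10/5 ≈ 437.4 - 79.689*I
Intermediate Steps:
k = 48 (k = -16 + 8*(-1*(-2) + (6 + 0)) = -16 + 8*(2 + 6) = -16 + 8*8 = -16 + 64 = 48)
f(I, F) = √(⅖ + F) (f(I, F) = √(2/5 + F) = √(2*(⅕) + F) = √(⅖ + F))
(f(k, -4) - 21)² = (√(10 + 25*(-4))/5 - 21)² = (√(10 - 100)/5 - 21)² = (√(-90)/5 - 21)² = ((3*I*√10)/5 - 21)² = (3*I*√10/5 - 21)² = (-21 + 3*I*√10/5)²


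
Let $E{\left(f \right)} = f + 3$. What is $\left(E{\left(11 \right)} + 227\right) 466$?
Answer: $112306$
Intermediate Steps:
$E{\left(f \right)} = 3 + f$
$\left(E{\left(11 \right)} + 227\right) 466 = \left(\left(3 + 11\right) + 227\right) 466 = \left(14 + 227\right) 466 = 241 \cdot 466 = 112306$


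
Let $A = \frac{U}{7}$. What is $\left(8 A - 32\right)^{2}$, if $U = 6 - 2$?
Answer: $\frac{36864}{49} \approx 752.33$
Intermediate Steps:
$U = 4$
$A = \frac{4}{7} \approx 0.57143$
$\left(8 A - 32\right)^{2} = \left(8 \cdot \frac{4}{7} - 32\right)^{2} = \left(\frac{32}{7} - 32\right)^{2} = \left(- \frac{192}{7}\right)^{2} = \frac{36864}{49}$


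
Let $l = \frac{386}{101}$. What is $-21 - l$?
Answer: $- \frac{2507}{101} \approx -24.822$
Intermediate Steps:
$l = \frac{386}{101}$ ($l = 386 \cdot \frac{1}{101} = \frac{386}{101} \approx 3.8218$)
$-21 - l = -21 - \frac{386}{101} = - \frac{2507}{101}$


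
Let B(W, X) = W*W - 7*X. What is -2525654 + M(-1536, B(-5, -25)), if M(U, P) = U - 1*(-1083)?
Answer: -2526107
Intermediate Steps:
B(W, X) = W**2 - 7*X
M(U, P) = 1083 + U (M(U, P) = U + 1083 = 1083 + U)
-2525654 + M(-1536, B(-5, -25)) = -2525654 + (1083 - 1536) = -2525654 - 453 = -2526107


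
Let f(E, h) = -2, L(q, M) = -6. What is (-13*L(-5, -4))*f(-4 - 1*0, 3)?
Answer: -156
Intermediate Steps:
(-13*L(-5, -4))*f(-4 - 1*0, 3) = -13*(-6)*(-2) = 78*(-2) = -156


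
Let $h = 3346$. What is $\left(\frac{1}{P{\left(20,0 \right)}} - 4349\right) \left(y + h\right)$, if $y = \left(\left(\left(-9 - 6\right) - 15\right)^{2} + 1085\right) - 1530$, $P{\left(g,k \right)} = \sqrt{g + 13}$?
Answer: $-16530549 + \frac{1267 \sqrt{33}}{11} \approx -1.653 \cdot 10^{7}$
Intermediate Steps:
$P{\left(g,k \right)} = \sqrt{13 + g}$
$y = 455$ ($y = \left(\left(\left(-9 - 6\right) - 15\right)^{2} + 1085\right) - 1530 = \left(\left(-15 - 15\right)^{2} + 1085\right) - 1530 = \left(\left(-30\right)^{2} + 1085\right) - 1530 = \left(900 + 1085\right) - 1530 = 1985 - 1530 = 455$)
$\left(\frac{1}{P{\left(20,0 \right)}} - 4349\right) \left(y + h\right) = \left(\frac{1}{\sqrt{13 + 20}} - 4349\right) \left(455 + 3346\right) = \left(\frac{1}{\sqrt{33}} - 4349\right) 3801 = \left(\frac{\sqrt{33}}{33} - 4349\right) 3801 = \left(-4349 + \frac{\sqrt{33}}{33}\right) 3801 = -16530549 + \frac{1267 \sqrt{33}}{11}$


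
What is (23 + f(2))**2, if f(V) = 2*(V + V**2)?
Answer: 1225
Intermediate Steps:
f(V) = 2*V + 2*V**2
(23 + f(2))**2 = (23 + 2*2*(1 + 2))**2 = (23 + 2*2*3)**2 = (23 + 12)**2 = 35**2 = 1225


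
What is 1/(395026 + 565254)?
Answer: 1/960280 ≈ 1.0414e-6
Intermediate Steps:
1/(395026 + 565254) = 1/960280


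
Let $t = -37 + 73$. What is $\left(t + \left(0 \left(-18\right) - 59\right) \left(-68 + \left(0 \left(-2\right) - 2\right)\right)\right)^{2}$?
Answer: $17355556$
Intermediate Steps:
$t = 36$
$\left(t + \left(0 \left(-18\right) - 59\right) \left(-68 + \left(0 \left(-2\right) - 2\right)\right)\right)^{2} = \left(36 + \left(0 \left(-18\right) - 59\right) \left(-68 + \left(0 \left(-2\right) - 2\right)\right)\right)^{2} = \left(36 + \left(0 - 59\right) \left(-68 + \left(0 - 2\right)\right)\right)^{2} = \left(36 - 59 \left(-68 - 2\right)\right)^{2} = \left(36 - -4130\right)^{2} = \left(36 + 4130\right)^{2} = 4166^{2} = 17355556$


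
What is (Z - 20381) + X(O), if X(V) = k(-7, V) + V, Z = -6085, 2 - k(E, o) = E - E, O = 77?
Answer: -26387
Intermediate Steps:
k(E, o) = 2 (k(E, o) = 2 - (E - E) = 2 - 1*0 = 2 + 0 = 2)
X(V) = 2 + V
(Z - 20381) + X(O) = (-6085 - 20381) + (2 + 77) = -26466 + 79 = -26387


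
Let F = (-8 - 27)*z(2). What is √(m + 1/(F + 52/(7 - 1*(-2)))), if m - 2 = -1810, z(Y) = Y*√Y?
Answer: √(188014 - 2278080*√2)/(2*√(-26 + 315*√2)) ≈ 42.521*I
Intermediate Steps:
z(Y) = Y^(3/2)
m = -1808 (m = 2 - 1810 = -1808)
F = -70*√2 (F = (-8 - 27)*2^(3/2) = -70*√2 ≈ -98.995)
√(m + 1/(F + 52/(7 - 1*(-2)))) = √(-1808 + 1/(-70*√2 + 52/(7 - 1*(-2)))) = √(-1808 + 1/(-70*√2 + 52/(7 + 2))) = √(-1808 + 1/(-70*√2 + 52/9)) = √(-1808 + 1/(52/9 - 70*√2))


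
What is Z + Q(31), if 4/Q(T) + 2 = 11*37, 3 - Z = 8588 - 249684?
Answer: 97645099/405 ≈ 2.4110e+5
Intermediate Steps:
Z = 241099 (Z = 3 - (8588 - 249684) = 3 - 1*(-241096) = 3 + 241096 = 241099)
Q(T) = 4/405 (Q(T) = 4/(-2 + 11*37) = 4/(-2 + 407) = 4/405)
Z + Q(31) = 241099 + 4/405 = 97645099/405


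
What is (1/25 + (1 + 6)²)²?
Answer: 1503076/625 ≈ 2404.9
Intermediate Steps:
(1/25 + (1 + 6)²)² = (1/25 + 7²)² = (1/25 + 49)² = (1226/25)² = 1503076/625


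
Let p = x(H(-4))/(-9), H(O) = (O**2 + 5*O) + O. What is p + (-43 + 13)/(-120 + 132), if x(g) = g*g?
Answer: -173/18 ≈ -9.6111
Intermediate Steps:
H(O) = O**2 + 6*O
x(g) = g**2
p = -64/9 (p = (-4*(6 - 4))**2/(-9) = (-4*2)**2*(-1/9) = (-8)**2*(-1/9) = 64*(-1/9) = -64/9 ≈ -7.1111)
p + (-43 + 13)/(-120 + 132) = -64/9 + (-43 + 13)/(-120 + 132) = -64/9 - 30/12 = -64/9 + (1/12)*(-30) = -64/9 - 5/2 = -173/18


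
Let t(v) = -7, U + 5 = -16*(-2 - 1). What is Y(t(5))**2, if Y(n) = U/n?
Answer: 1849/49 ≈ 37.735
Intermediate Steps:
U = 43 (U = -5 - 16*(-2 - 1) = -5 - 16*(-3) = -5 + 48 = 43)
Y(n) = 43/n
Y(t(5))**2 = (43/(-7))**2 = (43*(-1/7))**2 = (-43/7)**2 = 1849/49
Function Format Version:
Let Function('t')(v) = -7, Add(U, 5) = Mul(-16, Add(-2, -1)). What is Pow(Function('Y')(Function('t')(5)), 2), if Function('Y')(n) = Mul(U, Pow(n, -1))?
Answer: Rational(1849, 49) ≈ 37.735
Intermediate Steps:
U = 43 (U = Add(-5, Mul(-16, Add(-2, -1))) = Add(-5, Mul(-16, -3)) = Add(-5, 48) = 43)
Function('Y')(n) = Mul(43, Pow(n, -1))
Pow(Function('Y')(Function('t')(5)), 2) = Pow(Mul(43, Pow(-7, -1)), 2) = Pow(Mul(43, Rational(-1, 7)), 2) = Pow(Rational(-43, 7), 2) = Rational(1849, 49)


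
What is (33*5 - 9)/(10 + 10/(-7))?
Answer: 91/5 ≈ 18.200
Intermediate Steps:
(33*5 - 9)/(10 + 10/(-7)) = (165 - 9)/(10 + 10*(-1/7)) = 156/(10 - 10/7) = 156/(60/7) = (7/60)*156 = 91/5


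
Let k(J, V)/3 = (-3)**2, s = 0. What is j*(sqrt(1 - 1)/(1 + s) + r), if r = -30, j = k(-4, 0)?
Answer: -810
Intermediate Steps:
k(J, V) = 27 (k(J, V) = 3*(-3)**2 = 3*9 = 27)
j = 27
j*(sqrt(1 - 1)/(1 + s) + r) = 27*(sqrt(1 - 1)/(1 + 0) - 30) = 27*(sqrt(0)/1 - 30) = 27*(0*1 - 30) = 27*(0 - 30) = 27*(-30) = -810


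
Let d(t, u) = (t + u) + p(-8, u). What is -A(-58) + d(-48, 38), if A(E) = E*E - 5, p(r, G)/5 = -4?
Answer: -3389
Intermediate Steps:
p(r, G) = -20 (p(r, G) = 5*(-4) = -20)
A(E) = -5 + E² (A(E) = E² - 5 = -5 + E²)
d(t, u) = -20 + t + u (d(t, u) = (t + u) - 20 = -20 + t + u)
-A(-58) + d(-48, 38) = -(-5 + (-58)²) + (-20 - 48 + 38) = -(-5 + 3364) - 30 = -1*3359 - 30 = -3359 - 30 = -3389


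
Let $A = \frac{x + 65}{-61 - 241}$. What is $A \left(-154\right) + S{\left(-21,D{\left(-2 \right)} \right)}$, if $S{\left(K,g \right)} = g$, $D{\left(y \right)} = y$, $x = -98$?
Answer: $- \frac{2843}{151} \approx -18.828$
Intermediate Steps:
$A = \frac{33}{302}$ ($A = \frac{-98 + 65}{-61 - 241} = - \frac{33}{-302} = \left(-33\right) \left(- \frac{1}{302}\right) = \frac{33}{302} \approx 0.10927$)
$A \left(-154\right) + S{\left(-21,D{\left(-2 \right)} \right)} = \frac{33}{302} \left(-154\right) - 2 = - \frac{2541}{151} - 2 = - \frac{2843}{151}$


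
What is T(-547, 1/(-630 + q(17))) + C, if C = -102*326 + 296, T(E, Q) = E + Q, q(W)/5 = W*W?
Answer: -27304944/815 ≈ -33503.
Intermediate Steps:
q(W) = 5*W**2 (q(W) = 5*(W*W) = 5*W**2)
C = -32956 (C = -33252 + 296 = -32956)
T(-547, 1/(-630 + q(17))) + C = (-547 + 1/(-630 + 5*17**2)) - 32956 = (-547 + 1/(-630 + 5*289)) - 32956 = (-547 + 1/(-630 + 1445)) - 32956 = (-547 + 1/815) - 32956 = -445804/815 - 32956 = -27304944/815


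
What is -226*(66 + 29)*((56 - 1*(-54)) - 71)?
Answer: -837330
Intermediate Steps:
-226*(66 + 29)*((56 - 1*(-54)) - 71) = -21470*((56 + 54) - 71) = -21470*(110 - 71) = -21470*39 = -226*3705 = -837330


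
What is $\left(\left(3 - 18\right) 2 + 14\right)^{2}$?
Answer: $256$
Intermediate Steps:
$\left(\left(3 - 18\right) 2 + 14\right)^{2} = \left(\left(-15\right) 2 + 14\right)^{2} = \left(-30 + 14\right)^{2} = \left(-16\right)^{2} = 256$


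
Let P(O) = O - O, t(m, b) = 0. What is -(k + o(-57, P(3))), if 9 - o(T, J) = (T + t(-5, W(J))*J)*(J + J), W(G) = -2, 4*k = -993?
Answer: 957/4 ≈ 239.25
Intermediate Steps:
k = -993/4 (k = (¼)*(-993) = -993/4 ≈ -248.25)
P(O) = 0
o(T, J) = 9 - 2*J*T (o(T, J) = 9 - (T + 0*J)*(J + J) = 9 - (T + 0)*2*J = 9 - T*2*J = 9 - 2*J*T)
-(k + o(-57, P(3))) = -(-993/4 + (9 - 2*0*(-57))) = -(-993/4 + (9 + 0)) = -(-993/4 + 9) = -1*(-957/4) = 957/4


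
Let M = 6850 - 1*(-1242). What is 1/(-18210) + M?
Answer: 147355319/18210 ≈ 8092.0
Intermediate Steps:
M = 8092 (M = 6850 + 1242 = 8092)
1/(-18210) + M = 1/(-18210) + 8092 = -1/18210 + 8092 = 147355319/18210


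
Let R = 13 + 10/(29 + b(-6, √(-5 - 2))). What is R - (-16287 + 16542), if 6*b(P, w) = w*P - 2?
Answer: -1802498/7459 + 90*I*√7/7459 ≈ -241.65 + 0.031924*I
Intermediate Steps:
b(P, w) = -⅓ + P*w/6 (b(P, w) = (w*P - 2)/6 = (P*w - 2)/6 = (-2 + P*w)/6 = -⅓ + P*w/6)
R = 13 + 10/(86/3 - I*√7) (R = 13 + 10/(29 + (-⅓ + (⅙)*(-6)*√(-5 - 2))) = 13 + 10/(29 + (-⅓ + (⅙)*(-6)*√(-7))) = 13 + 10/(29 + (-⅓ + (⅙)*(-6)*(I*√7))) = 13 + 10/(29 + (-⅓ - I*√7)) = 13 + 10/(86/3 - I*√7) ≈ 13.346 + 0.031924*I)
R - (-16287 + 16542) = (99547/7459 + 90*I*√7/7459) - (-16287 + 16542) = (99547/7459 + 90*I*√7/7459) - 1*255 = (99547/7459 + 90*I*√7/7459) - 255 = -1802498/7459 + 90*I*√7/7459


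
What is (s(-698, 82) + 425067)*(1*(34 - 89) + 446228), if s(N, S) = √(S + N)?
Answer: 189653418591 + 892346*I*√154 ≈ 1.8965e+11 + 1.1074e+7*I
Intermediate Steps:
s(N, S) = √(N + S)
(s(-698, 82) + 425067)*(1*(34 - 89) + 446228) = (√(-698 + 82) + 425067)*(1*(34 - 89) + 446228) = (√(-616) + 425067)*(1*(-55) + 446228) = (2*I*√154 + 425067)*(-55 + 446228) = (425067 + 2*I*√154)*446173 = 189653418591 + 892346*I*√154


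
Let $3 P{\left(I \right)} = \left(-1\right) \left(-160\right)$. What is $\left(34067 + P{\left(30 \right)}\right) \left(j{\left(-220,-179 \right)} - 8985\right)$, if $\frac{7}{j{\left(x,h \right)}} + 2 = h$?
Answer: $- \frac{166468875412}{543} \approx -3.0657 \cdot 10^{8}$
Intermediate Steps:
$j{\left(x,h \right)} = \frac{7}{-2 + h}$
$P{\left(I \right)} = \frac{160}{3}$ ($P{\left(I \right)} = \frac{\left(-1\right) \left(-160\right)}{3} = \frac{1}{3} \cdot 160 = \frac{160}{3}$)
$\left(34067 + P{\left(30 \right)}\right) \left(j{\left(-220,-179 \right)} - 8985\right) = \left(34067 + \frac{160}{3}\right) \left(\frac{7}{-2 - 179} - 8985\right) = \frac{102361 \left(\frac{7}{-181} - 8985\right)}{3} = \frac{102361 \left(7 \left(- \frac{1}{181}\right) - 8985\right)}{3} = \frac{102361 \left(- \frac{7}{181} - 8985\right)}{3} = \frac{102361}{3} \left(- \frac{1626292}{181}\right) = - \frac{166468875412}{543}$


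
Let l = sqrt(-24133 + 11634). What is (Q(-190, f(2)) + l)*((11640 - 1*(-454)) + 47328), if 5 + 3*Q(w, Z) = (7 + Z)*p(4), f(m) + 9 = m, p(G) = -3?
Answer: -297110/3 + 59422*I*sqrt(12499) ≈ -99037.0 + 6.6433e+6*I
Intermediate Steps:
f(m) = -9 + m
l = I*sqrt(12499) (l = sqrt(-12499) = I*sqrt(12499) ≈ 111.8*I)
Q(w, Z) = -26/3 - Z (Q(w, Z) = -5/3 + ((7 + Z)*(-3))/3 = -5/3 + (-21 - 3*Z)/3 = -5/3 + (-7 - Z) = -26/3 - Z)
(Q(-190, f(2)) + l)*((11640 - 1*(-454)) + 47328) = ((-26/3 - (-9 + 2)) + I*sqrt(12499))*((11640 - 1*(-454)) + 47328) = ((-26/3 - 1*(-7)) + I*sqrt(12499))*((11640 + 454) + 47328) = ((-26/3 + 7) + I*sqrt(12499))*(12094 + 47328) = (-5/3 + I*sqrt(12499))*59422 = -297110/3 + 59422*I*sqrt(12499)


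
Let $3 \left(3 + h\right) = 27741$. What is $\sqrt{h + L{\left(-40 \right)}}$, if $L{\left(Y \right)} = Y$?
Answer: $2 \sqrt{2301} \approx 95.938$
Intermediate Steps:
$h = 9244$ ($h = -3 + \frac{1}{3} \cdot 27741 = -3 + 9247 = 9244$)
$\sqrt{h + L{\left(-40 \right)}} = \sqrt{9244 - 40} = \sqrt{9204} = 2 \sqrt{2301}$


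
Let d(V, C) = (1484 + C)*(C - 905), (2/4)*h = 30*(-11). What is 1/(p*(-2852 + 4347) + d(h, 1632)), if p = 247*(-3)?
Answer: 1/1157537 ≈ 8.6390e-7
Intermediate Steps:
h = -660 (h = 2*(30*(-11)) = 2*(-330) = -660)
p = -741
d(V, C) = (-905 + C)*(1484 + C) (d(V, C) = (1484 + C)*(-905 + C) = (-905 + C)*(1484 + C))
1/(p*(-2852 + 4347) + d(h, 1632)) = 1/(-741*(-2852 + 4347) + (-1343020 + 1632**2 + 579*1632)) = 1/(-741*1495 + (-1343020 + 2663424 + 944928)) = 1/(-1107795 + 2265332) = 1/1157537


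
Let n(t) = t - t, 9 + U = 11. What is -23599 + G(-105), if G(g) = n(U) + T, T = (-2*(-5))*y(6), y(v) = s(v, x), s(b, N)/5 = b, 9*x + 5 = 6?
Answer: -23299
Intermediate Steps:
x = ⅑ (x = -5/9 + (⅑)*6 = -5/9 + ⅔ = ⅑ ≈ 0.11111)
s(b, N) = 5*b
U = 2 (U = -9 + 11 = 2)
y(v) = 5*v
n(t) = 0
T = 300 (T = (-2*(-5))*(5*6) = 10*30 = 300)
G(g) = 300 (G(g) = 0 + 300 = 300)
-23599 + G(-105) = -23599 + 300 = -23299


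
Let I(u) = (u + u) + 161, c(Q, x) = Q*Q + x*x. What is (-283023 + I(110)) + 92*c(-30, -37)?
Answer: -73894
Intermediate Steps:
c(Q, x) = Q**2 + x**2
I(u) = 161 + 2*u (I(u) = 2*u + 161 = 161 + 2*u)
(-283023 + I(110)) + 92*c(-30, -37) = (-283023 + (161 + 2*110)) + 92*((-30)**2 + (-37)**2) = (-283023 + (161 + 220)) + 92*(900 + 1369) = (-283023 + 381) + 92*2269 = -282642 + 208748 = -73894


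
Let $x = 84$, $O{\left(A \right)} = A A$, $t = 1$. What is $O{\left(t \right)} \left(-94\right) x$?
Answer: $-7896$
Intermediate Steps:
$O{\left(A \right)} = A^{2}$
$O{\left(t \right)} \left(-94\right) x = 1^{2} \left(-94\right) 84 = 1 \left(-94\right) 84 = \left(-94\right) 84 = -7896$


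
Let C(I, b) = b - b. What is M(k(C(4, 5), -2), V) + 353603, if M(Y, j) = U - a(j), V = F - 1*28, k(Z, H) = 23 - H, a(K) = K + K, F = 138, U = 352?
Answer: 353735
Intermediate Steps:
C(I, b) = 0
a(K) = 2*K
V = 110 (V = 138 - 1*28 = 138 - 28 = 110)
M(Y, j) = 352 - 2*j
M(k(C(4, 5), -2), V) + 353603 = (352 - 2*110) + 353603 = (352 - 220) + 353603 = 132 + 353603 = 353735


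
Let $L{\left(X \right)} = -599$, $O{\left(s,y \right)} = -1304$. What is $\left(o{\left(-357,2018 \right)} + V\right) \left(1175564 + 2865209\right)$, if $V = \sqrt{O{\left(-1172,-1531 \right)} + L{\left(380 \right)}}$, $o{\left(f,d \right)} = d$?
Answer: $8154279914 + 4040773 i \sqrt{1903} \approx 8.1543 \cdot 10^{9} + 1.7627 \cdot 10^{8} i$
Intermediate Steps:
$V = i \sqrt{1903}$ ($V = \sqrt{-1304 - 599} = \sqrt{-1903} = i \sqrt{1903} \approx 43.623 i$)
$\left(o{\left(-357,2018 \right)} + V\right) \left(1175564 + 2865209\right) = \left(2018 + i \sqrt{1903}\right) \left(1175564 + 2865209\right) = \left(2018 + i \sqrt{1903}\right) 4040773 = 8154279914 + 4040773 i \sqrt{1903}$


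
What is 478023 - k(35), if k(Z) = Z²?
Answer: 476798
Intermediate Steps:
478023 - k(35) = 478023 - 1*35² = 478023 - 1*1225 = 478023 - 1225 = 476798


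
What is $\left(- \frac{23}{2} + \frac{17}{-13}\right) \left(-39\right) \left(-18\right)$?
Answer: $-8991$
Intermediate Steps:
$\left(- \frac{23}{2} + \frac{17}{-13}\right) \left(-39\right) \left(-18\right) = \left(\left(-23\right) \frac{1}{2} + 17 \left(- \frac{1}{13}\right)\right) \left(-39\right) \left(-18\right) = \left(- \frac{23}{2} - \frac{17}{13}\right) \left(-39\right) \left(-18\right) = \left(- \frac{333}{26}\right) \left(-39\right) \left(-18\right) = \frac{999}{2} \left(-18\right) = -8991$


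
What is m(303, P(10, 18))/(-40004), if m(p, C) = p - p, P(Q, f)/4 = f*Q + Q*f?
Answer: 0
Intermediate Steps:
P(Q, f) = 8*Q*f (P(Q, f) = 4*(f*Q + Q*f) = 4*(Q*f + Q*f) = 4*(2*Q*f) = 8*Q*f)
m(p, C) = 0
m(303, P(10, 18))/(-40004) = 0/(-40004) = 0*(-1/40004) = 0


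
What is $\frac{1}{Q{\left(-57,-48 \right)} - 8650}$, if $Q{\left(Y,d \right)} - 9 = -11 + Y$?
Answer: $- \frac{1}{8709} \approx -0.00011482$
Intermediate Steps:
$Q{\left(Y,d \right)} = -2 + Y$ ($Q{\left(Y,d \right)} = 9 + \left(-11 + Y\right) = -2 + Y$)
$\frac{1}{Q{\left(-57,-48 \right)} - 8650} = \frac{1}{\left(-2 - 57\right) - 8650} = \frac{1}{-59 - 8650} = \frac{1}{-8709} = - \frac{1}{8709}$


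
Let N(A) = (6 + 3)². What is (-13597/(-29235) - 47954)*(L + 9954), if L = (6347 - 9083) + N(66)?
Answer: -3410875235769/9745 ≈ -3.5001e+8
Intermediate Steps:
N(A) = 81 (N(A) = 9² = 81)
L = -2655 (L = (6347 - 9083) + 81 = -2736 + 81 = -2655)
(-13597/(-29235) - 47954)*(L + 9954) = (-13597/(-29235) - 47954)*(-2655 + 9954) = (-13597*(-1/29235) - 47954)*7299 = (13597/29235 - 47954)*7299 = -1401921593/29235*7299 = -3410875235769/9745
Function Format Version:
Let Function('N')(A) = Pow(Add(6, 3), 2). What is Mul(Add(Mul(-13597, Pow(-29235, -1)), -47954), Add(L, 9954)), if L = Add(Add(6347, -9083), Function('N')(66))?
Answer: Rational(-3410875235769, 9745) ≈ -3.5001e+8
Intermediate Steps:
Function('N')(A) = 81 (Function('N')(A) = Pow(9, 2) = 81)
L = -2655 (L = Add(Add(6347, -9083), 81) = Add(-2736, 81) = -2655)
Mul(Add(Mul(-13597, Pow(-29235, -1)), -47954), Add(L, 9954)) = Mul(Add(Mul(-13597, Pow(-29235, -1)), -47954), Add(-2655, 9954)) = Mul(Add(Mul(-13597, Rational(-1, 29235)), -47954), 7299) = Mul(Add(Rational(13597, 29235), -47954), 7299) = Mul(Rational(-1401921593, 29235), 7299) = Rational(-3410875235769, 9745)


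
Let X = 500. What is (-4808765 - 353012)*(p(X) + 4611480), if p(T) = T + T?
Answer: -23808593176960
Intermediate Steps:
p(T) = 2*T
(-4808765 - 353012)*(p(X) + 4611480) = (-4808765 - 353012)*(2*500 + 4611480) = -5161777*(1000 + 4611480) = -5161777*4612480 = -23808593176960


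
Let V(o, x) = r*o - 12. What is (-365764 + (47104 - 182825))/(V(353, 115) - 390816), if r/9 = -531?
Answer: 100297/415563 ≈ 0.24135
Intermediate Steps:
r = -4779 (r = 9*(-531) = -4779)
V(o, x) = -12 - 4779*o (V(o, x) = -4779*o - 12 = -12 - 4779*o)
(-365764 + (47104 - 182825))/(V(353, 115) - 390816) = (-365764 + (47104 - 182825))/((-12 - 4779*353) - 390816) = (-365764 - 135721)/((-12 - 1686987) - 390816) = -501485/(-1686999 - 390816) = -501485/(-2077815) = -501485*(-1/2077815) = 100297/415563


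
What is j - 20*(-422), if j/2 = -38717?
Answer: -68994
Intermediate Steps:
j = -77434 (j = 2*(-38717) = -77434)
j - 20*(-422) = -77434 - 20*(-422) = -77434 - 1*(-8440) = -77434 + 8440 = -68994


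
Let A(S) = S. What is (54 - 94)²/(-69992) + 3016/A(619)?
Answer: 26263184/5415631 ≈ 4.8495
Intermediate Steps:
(54 - 94)²/(-69992) + 3016/A(619) = (54 - 94)²/(-69992) + 3016/619 = (-40)²*(-1/69992) + 3016*(1/619) = 1600*(-1/69992) + 3016/619 = -200/8749 + 3016/619 = 26263184/5415631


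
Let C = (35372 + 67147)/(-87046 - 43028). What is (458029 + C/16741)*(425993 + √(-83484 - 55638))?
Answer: 141627006659348860777/725856278 + 997389675365667*I*√15458/725856278 ≈ 1.9512e+11 + 1.7084e+8*I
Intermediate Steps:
C = -34173/43358 (C = 102519/(-130074) = 102519*(-1/130074) = -34173/43358 ≈ -0.78816)
(458029 + C/16741)*(425993 + √(-83484 - 55638)) = (458029 - 34173/43358/16741)*(425993 + √(-83484 - 55638)) = (458029 - 34173/43358*1/16741)*(425993 + √(-139122)) = (458029 - 34173/725856278)*(425993 + 3*I*√15458) = 332463225121889*(425993 + 3*I*√15458)/725856278 = 141627006659348860777/725856278 + 997389675365667*I*√15458/725856278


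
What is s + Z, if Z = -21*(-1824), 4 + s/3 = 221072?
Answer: 701508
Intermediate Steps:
s = 663204 (s = -12 + 3*221072 = -12 + 663216 = 663204)
Z = 38304
s + Z = 663204 + 38304 = 701508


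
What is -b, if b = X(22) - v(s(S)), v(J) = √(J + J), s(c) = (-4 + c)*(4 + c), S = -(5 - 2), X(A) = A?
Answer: -22 + I*√14 ≈ -22.0 + 3.7417*I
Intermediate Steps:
S = -3 (S = -1*3 = -3)
v(J) = √2*√J (v(J) = √(2*J) = √2*√J)
b = 22 - I*√14 (b = 22 - √2*√(-16 + (-3)²) = 22 - √2*√(-16 + 9) = 22 - √2*√(-7) = 22 - √2*I*√7 = 22 - I*√14 ≈ 22.0 - 3.7417*I)
-b = -(22 - I*√14) = -22 + I*√14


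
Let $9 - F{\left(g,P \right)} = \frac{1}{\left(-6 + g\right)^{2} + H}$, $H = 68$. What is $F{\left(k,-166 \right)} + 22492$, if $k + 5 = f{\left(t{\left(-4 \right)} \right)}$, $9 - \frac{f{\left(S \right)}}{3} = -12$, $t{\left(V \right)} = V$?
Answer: $\frac{62372771}{2772} \approx 22501.0$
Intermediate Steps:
$f{\left(S \right)} = 63$ ($f{\left(S \right)} = 27 - -36 = 27 + 36 = 63$)
$k = 58$ ($k = -5 + 63 = 58$)
$F{\left(g,P \right)} = 9 - \frac{1}{68 + \left(-6 + g\right)^{2}}$ ($F{\left(g,P \right)} = 9 - \frac{1}{\left(-6 + g\right)^{2} + 68} = 9 - \frac{1}{68 + \left(-6 + g\right)^{2}}$)
$F{\left(k,-166 \right)} + 22492 = \frac{611 + 9 \left(-6 + 58\right)^{2}}{68 + \left(-6 + 58\right)^{2}} + 22492 = \frac{611 + 9 \cdot 52^{2}}{68 + 52^{2}} + 22492 = \frac{611 + 9 \cdot 2704}{68 + 2704} + 22492 = \frac{611 + 24336}{2772} + 22492 = \frac{1}{2772} \cdot 24947 + 22492 = \frac{24947}{2772} + 22492 = \frac{62372771}{2772}$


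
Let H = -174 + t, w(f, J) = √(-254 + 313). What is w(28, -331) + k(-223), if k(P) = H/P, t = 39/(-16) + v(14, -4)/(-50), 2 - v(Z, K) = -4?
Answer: 70623/89200 + √59 ≈ 8.4729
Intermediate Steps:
w(f, J) = √59
v(Z, K) = 6 (v(Z, K) = 2 - 1*(-4) = 2 + 4 = 6)
t = -1023/400 (t = 39/(-16) + 6/(-50) = 39*(-1/16) + 6*(-1/50) = -39/16 - 3/25 = -1023/400 ≈ -2.5575)
H = -70623/400 (H = -174 - 1023/400 = -70623/400 ≈ -176.56)
k(P) = -70623/(400*P)
w(28, -331) + k(-223) = √59 - 70623/400/(-223) = √59 - 70623/400*(-1/223) = √59 + 70623/89200 = 70623/89200 + √59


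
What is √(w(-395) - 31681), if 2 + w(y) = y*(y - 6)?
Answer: 2*√31678 ≈ 355.97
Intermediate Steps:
w(y) = -2 + y*(-6 + y) (w(y) = -2 + y*(y - 6) = -2 + y*(-6 + y))
√(w(-395) - 31681) = √((-2 + (-395)² - 6*(-395)) - 31681) = √((-2 + 156025 + 2370) - 31681) = √(158393 - 31681) = √126712 = 2*√31678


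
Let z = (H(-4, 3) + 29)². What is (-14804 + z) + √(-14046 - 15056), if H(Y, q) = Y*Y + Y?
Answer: -13123 + I*√29102 ≈ -13123.0 + 170.59*I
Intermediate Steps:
H(Y, q) = Y + Y² (H(Y, q) = Y² + Y = Y + Y²)
z = 1681 (z = (-4*(1 - 4) + 29)² = (-4*(-3) + 29)² = (12 + 29)² = 41² = 1681)
(-14804 + z) + √(-14046 - 15056) = (-14804 + 1681) + √(-14046 - 15056) = -13123 + √(-29102) = -13123 + I*√29102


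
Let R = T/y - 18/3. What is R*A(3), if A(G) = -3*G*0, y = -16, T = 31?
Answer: 0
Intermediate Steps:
A(G) = 0
R = -127/16 (R = 31/(-16) - 18/3 = 31*(-1/16) - 18*1/3 = -31/16 - 6 = -127/16 ≈ -7.9375)
R*A(3) = -127/16*0 = 0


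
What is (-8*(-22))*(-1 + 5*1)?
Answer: 704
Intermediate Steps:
(-8*(-22))*(-1 + 5*1) = 176*(-1 + 5) = 176*4 = 704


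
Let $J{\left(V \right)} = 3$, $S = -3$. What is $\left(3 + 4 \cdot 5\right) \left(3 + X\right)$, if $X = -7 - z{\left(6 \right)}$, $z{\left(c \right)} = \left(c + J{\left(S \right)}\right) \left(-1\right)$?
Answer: $115$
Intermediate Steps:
$z{\left(c \right)} = -3 - c$ ($z{\left(c \right)} = \left(c + 3\right) \left(-1\right) = \left(3 + c\right) \left(-1\right) = -3 - c$)
$X = 2$ ($X = -7 - \left(-3 - 6\right) = -7 - -9 = -7 + 9 = 2$)
$\left(3 + 4 \cdot 5\right) \left(3 + X\right) = \left(3 + 4 \cdot 5\right) \left(3 + 2\right) = \left(3 + 20\right) 5 = 23 \cdot 5 = 115$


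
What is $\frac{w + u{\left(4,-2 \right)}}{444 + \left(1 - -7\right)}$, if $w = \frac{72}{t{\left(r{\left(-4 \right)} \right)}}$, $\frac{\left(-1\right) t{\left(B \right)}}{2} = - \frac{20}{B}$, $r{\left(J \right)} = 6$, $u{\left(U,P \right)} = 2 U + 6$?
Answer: $\frac{31}{565} \approx 0.054867$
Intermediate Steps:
$u{\left(U,P \right)} = 6 + 2 U$
$t{\left(B \right)} = \frac{40}{B}$ ($t{\left(B \right)} = - 2 \left(- \frac{20}{B}\right) = \frac{40}{B}$)
$w = \frac{54}{5}$ ($w = \frac{72}{40 \cdot \frac{1}{6}} = \frac{72}{\frac{20}{3}} = 72 \cdot \frac{3}{20} = \frac{54}{5} \approx 10.8$)
$\frac{w + u{\left(4,-2 \right)}}{444 + \left(1 - -7\right)} = \frac{\frac{54}{5} + \left(6 + 2 \cdot 4\right)}{444 + \left(1 - -7\right)} = \frac{\frac{54}{5} + \left(6 + 8\right)}{444 + \left(1 + 7\right)} = \frac{\frac{54}{5} + 14}{444 + 8} = \frac{124}{5 \cdot 452} = \frac{124}{5} \cdot \frac{1}{452} = \frac{31}{565}$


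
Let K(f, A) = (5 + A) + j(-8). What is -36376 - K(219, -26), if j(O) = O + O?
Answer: -36339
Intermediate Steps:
j(O) = 2*O
K(f, A) = -11 + A (K(f, A) = (5 + A) + 2*(-8) = (5 + A) - 16 = -11 + A)
-36376 - K(219, -26) = -36376 - (-11 - 26) = -36376 - 1*(-37) = -36376 + 37 = -36339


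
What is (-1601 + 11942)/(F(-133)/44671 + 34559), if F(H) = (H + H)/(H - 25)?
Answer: 12164494023/40653007388 ≈ 0.29923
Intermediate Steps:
F(H) = 2*H/(-25 + H) (F(H) = (2*H)/(-25 + H) = 2*H/(-25 + H))
(-1601 + 11942)/(F(-133)/44671 + 34559) = (-1601 + 11942)/((2*(-133)/(-25 - 133))/44671 + 34559) = 10341/((2*(-133)/(-158))*(1/44671) + 34559) = 10341/((2*(-133)*(-1/158))*(1/44671) + 34559) = 10341/((133/79)*(1/44671) + 34559) = 10341/(133/3529009 + 34559) = 10341/(121959022164/3529009) = 10341*(3529009/121959022164) = 12164494023/40653007388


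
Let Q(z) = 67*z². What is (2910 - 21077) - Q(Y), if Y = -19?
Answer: -42354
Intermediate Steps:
(2910 - 21077) - Q(Y) = (2910 - 21077) - 67*(-19)² = -18167 - 67*361 = -18167 - 1*24187 = -18167 - 24187 = -42354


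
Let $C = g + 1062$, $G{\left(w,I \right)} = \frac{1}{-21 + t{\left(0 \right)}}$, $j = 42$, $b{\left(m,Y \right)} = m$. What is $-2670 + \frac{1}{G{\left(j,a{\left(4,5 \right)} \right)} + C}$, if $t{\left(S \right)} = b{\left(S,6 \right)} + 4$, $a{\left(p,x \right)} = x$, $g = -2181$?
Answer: $- \frac{50794097}{19024} \approx -2670.0$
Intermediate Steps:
$t{\left(S \right)} = 4 + S$ ($t{\left(S \right)} = S + 4 = 4 + S$)
$G{\left(w,I \right)} = - \frac{1}{17}$ ($G{\left(w,I \right)} = \frac{1}{-21 + \left(4 + 0\right)} = \frac{1}{-21 + 4} = \frac{1}{-17} = - \frac{1}{17}$)
$C = -1119$ ($C = -2181 + 1062 = -1119$)
$-2670 + \frac{1}{G{\left(j,a{\left(4,5 \right)} \right)} + C} = -2670 + \frac{1}{- \frac{1}{17} - 1119} = -2670 + \frac{1}{- \frac{19024}{17}} = -2670 - \frac{17}{19024} = - \frac{50794097}{19024}$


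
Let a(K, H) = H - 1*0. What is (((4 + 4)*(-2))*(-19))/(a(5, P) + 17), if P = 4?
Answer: 304/21 ≈ 14.476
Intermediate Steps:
a(K, H) = H (a(K, H) = H + 0 = H)
(((4 + 4)*(-2))*(-19))/(a(5, P) + 17) = (((4 + 4)*(-2))*(-19))/(4 + 17) = ((8*(-2))*(-19))/21 = -16*(-19)*(1/21) = 304*(1/21) = 304/21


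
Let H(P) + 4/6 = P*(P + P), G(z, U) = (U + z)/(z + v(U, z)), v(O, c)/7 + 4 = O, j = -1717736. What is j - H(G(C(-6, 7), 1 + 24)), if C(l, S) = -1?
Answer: -27461435638/15987 ≈ -1.7177e+6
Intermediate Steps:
v(O, c) = -28 + 7*O
G(z, U) = (U + z)/(-28 + z + 7*U) (G(z, U) = (U + z)/(z + (-28 + 7*U)) = (U + z)/(-28 + z + 7*U))
H(P) = -⅔ + 2*P² (H(P) = -⅔ + P*(P + P) = -⅔ + P*(2*P) = -⅔ + 2*P²)
j - H(G(C(-6, 7), 1 + 24)) = -1717736 - (-⅔ + 2*(((1 + 24) - 1)/(-28 - 1 + 7*(1 + 24)))²) = -1717736 - (-⅔ + 2*((25 - 1)/(-28 - 1 + 7*25))²) = -1717736 - (-⅔ + 2*(24/(-28 - 1 + 175))²) = -1717736 - (-⅔ + 2*(24/146)²) = -1717736 - (-⅔ + 2*((1/146)*24)²) = -1717736 - (-⅔ + 2*(12/73)²) = -1717736 - (-⅔ + 2*(144/5329)) = -1717736 - (-⅔ + 288/5329) = -1717736 - 1*(-9794/15987) = -1717736 + 9794/15987 = -27461435638/15987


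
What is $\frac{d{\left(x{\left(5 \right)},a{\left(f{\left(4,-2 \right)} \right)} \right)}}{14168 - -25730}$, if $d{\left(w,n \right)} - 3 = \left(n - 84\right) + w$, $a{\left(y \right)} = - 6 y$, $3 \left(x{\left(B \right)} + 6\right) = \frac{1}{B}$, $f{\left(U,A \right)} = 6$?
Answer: $- \frac{922}{299235} \approx -0.0030812$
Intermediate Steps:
$x{\left(B \right)} = -6 + \frac{1}{3 B}$
$d{\left(w,n \right)} = -81 + n + w$ ($d{\left(w,n \right)} = 3 + \left(\left(n - 84\right) + w\right) = 3 + \left(\left(-84 + n\right) + w\right) = 3 + \left(-84 + n + w\right) = -81 + n + w$)
$\frac{d{\left(x{\left(5 \right)},a{\left(f{\left(4,-2 \right)} \right)} \right)}}{14168 - -25730} = \frac{-81 - 36 - \left(6 - \frac{1}{3 \cdot 5}\right)}{14168 - -25730} = \frac{-81 - 36 + \left(-6 + \frac{1}{3} \cdot \frac{1}{5}\right)}{14168 + 25730} = \frac{-81 - 36 + \left(-6 + \frac{1}{15}\right)}{39898} = \left(-81 - 36 - \frac{89}{15}\right) \frac{1}{39898} = \left(- \frac{1844}{15}\right) \frac{1}{39898} = - \frac{922}{299235}$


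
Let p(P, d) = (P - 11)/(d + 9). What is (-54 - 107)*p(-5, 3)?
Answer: 644/3 ≈ 214.67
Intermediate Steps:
p(P, d) = (-11 + P)/(9 + d)
(-54 - 107)*p(-5, 3) = (-54 - 107)*((-11 - 5)/(9 + 3)) = -161*(-16)/12 = -161*(-4/3) = 644/3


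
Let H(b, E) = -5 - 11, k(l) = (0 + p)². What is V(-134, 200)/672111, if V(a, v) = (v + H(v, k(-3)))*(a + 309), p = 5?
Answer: 32200/672111 ≈ 0.047909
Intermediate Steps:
k(l) = 25 (k(l) = (0 + 5)² = 5² = 25)
H(b, E) = -16
V(a, v) = (-16 + v)*(309 + a) (V(a, v) = (v - 16)*(a + 309) = (-16 + v)*(309 + a))
V(-134, 200)/672111 = (-4944 - 16*(-134) + 309*200 - 134*200)/672111 = (-4944 + 2144 + 61800 - 26800)*(1/672111) = 32200*(1/672111) = 32200/672111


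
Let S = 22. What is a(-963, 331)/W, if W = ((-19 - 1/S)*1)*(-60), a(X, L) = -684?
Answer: -1254/2095 ≈ -0.59857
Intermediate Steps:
W = 12570/11 (W = ((-19 - 1/22)*1)*(-60) = -419/22*1*(-60) = -419/22*(-60) = 12570/11 ≈ 1142.7)
a(-963, 331)/W = -684/12570/11 = -684*11/12570 = -1254/2095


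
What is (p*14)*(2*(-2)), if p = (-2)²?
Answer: -224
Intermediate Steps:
p = 4
(p*14)*(2*(-2)) = (4*14)*(2*(-2)) = 56*(-4) = -224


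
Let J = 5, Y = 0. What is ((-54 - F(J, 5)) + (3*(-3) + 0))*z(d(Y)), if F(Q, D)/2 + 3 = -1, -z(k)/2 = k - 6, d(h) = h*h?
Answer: -660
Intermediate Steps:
d(h) = h**2
z(k) = 12 - 2*k (z(k) = -2*(k - 6) = -2*(-6 + k) = 12 - 2*k)
F(Q, D) = -8 (F(Q, D) = -6 + 2*(-1) = -6 - 2 = -8)
((-54 - F(J, 5)) + (3*(-3) + 0))*z(d(Y)) = ((-54 - 1*(-8)) + (3*(-3) + 0))*(12 - 2*0**2) = ((-54 + 8) + (-9 + 0))*(12 - 2*0) = (-46 - 9)*(12 + 0) = -55*12 = -660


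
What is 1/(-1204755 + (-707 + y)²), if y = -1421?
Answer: 1/3323629 ≈ 3.0088e-7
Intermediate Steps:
1/(-1204755 + (-707 + y)²) = 1/(-1204755 + (-707 - 1421)²) = 1/(-1204755 + (-2128)²) = 1/(-1204755 + 4528384) = 1/3323629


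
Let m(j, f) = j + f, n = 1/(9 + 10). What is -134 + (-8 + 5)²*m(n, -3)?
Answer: -3050/19 ≈ -160.53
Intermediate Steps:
n = 1/19 ≈ 0.052632
m(j, f) = f + j
-134 + (-8 + 5)²*m(n, -3) = -134 + (-8 + 5)²*(-3 + 1/19) = -134 + (-3)²*(-56/19) = -134 + 9*(-56/19) = -134 - 504/19 = -3050/19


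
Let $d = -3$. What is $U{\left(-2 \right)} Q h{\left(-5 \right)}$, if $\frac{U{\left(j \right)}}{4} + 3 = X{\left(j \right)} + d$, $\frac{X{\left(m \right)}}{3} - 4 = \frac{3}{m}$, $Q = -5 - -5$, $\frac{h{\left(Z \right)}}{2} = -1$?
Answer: $0$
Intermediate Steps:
$h{\left(Z \right)} = -2$ ($h{\left(Z \right)} = 2 \left(-1\right) = -2$)
$Q = 0$ ($Q = -5 + 5 = 0$)
$X{\left(m \right)} = 12 + \frac{9}{m}$ ($X{\left(m \right)} = 12 + 3 \frac{3}{m} = 12 + \frac{9}{m}$)
$U{\left(j \right)} = 24 + \frac{36}{j}$ ($U{\left(j \right)} = -12 + 4 \left(\left(12 + \frac{9}{j}\right) - 3\right) = -12 + 4 \left(9 + \frac{9}{j}\right) = -12 + \left(36 + \frac{36}{j}\right) = 24 + \frac{36}{j}$)
$U{\left(-2 \right)} Q h{\left(-5 \right)} = \left(24 + \frac{36}{-2}\right) 0 \left(-2\right) = \left(24 + 36 \left(- \frac{1}{2}\right)\right) 0 \left(-2\right) = \left(24 - 18\right) 0 \left(-2\right) = 6 \cdot 0 \left(-2\right) = 0 \left(-2\right) = 0$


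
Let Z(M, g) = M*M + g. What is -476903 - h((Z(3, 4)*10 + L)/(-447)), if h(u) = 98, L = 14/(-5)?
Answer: -477001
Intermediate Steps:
L = -14/5 (L = 14*(-⅕) = -14/5 ≈ -2.8000)
Z(M, g) = g + M² (Z(M, g) = M² + g = g + M²)
-476903 - h((Z(3, 4)*10 + L)/(-447)) = -476903 - 1*98 = -476903 - 98 = -477001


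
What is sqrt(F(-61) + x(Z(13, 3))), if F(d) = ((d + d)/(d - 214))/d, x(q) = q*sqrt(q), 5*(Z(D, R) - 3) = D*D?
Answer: sqrt(-22 + 44528*sqrt(230))/55 ≈ 14.941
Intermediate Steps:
Z(D, R) = 3 + D**2/5 (Z(D, R) = 3 + (D*D)/5 = 3 + D**2/5)
x(q) = q**(3/2)
F(d) = 2/(-214 + d) (F(d) = ((2*d)/(-214 + d))/d = (2*d/(-214 + d))/d = 2/(-214 + d))
sqrt(F(-61) + x(Z(13, 3))) = sqrt(2/(-214 - 61) + (3 + (1/5)*13**2)**(3/2)) = sqrt(2/(-275) + (3 + (1/5)*169)**(3/2)) = sqrt(2*(-1/275) + (3 + 169/5)**(3/2)) = sqrt(-2/275 + (184/5)**(3/2)) = sqrt(-2/275 + 368*sqrt(230)/25)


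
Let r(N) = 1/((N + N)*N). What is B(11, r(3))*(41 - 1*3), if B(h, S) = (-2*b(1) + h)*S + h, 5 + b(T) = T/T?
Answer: 4123/9 ≈ 458.11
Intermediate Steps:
b(T) = -4 (b(T) = -5 + T/T = -5 + 1 = -4)
r(N) = 1/(2*N²) (r(N) = 1/(((2*N))*N) = (1/(2*N))/N = 1/(2*N²))
B(h, S) = h + S*(8 + h) (B(h, S) = (-2*(-4) + h)*S + h = (8 + h)*S + h = S*(8 + h) + h = h + S*(8 + h))
B(11, r(3))*(41 - 1*3) = (11 + 8*((½)/3²) + ((½)/3²)*11)*(41 - 1*3) = (11 + 8*((½)*(⅑)) + ((½)*(⅑))*11)*(41 - 3) = (11 + 8*(1/18) + (1/18)*11)*38 = (11 + 4/9 + 11/18)*38 = (217/18)*38 = 4123/9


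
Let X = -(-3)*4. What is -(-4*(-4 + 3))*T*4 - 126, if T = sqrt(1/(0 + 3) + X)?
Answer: -126 - 16*sqrt(111)/3 ≈ -182.19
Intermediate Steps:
X = 12 (X = -1*(-12) = 12)
T = sqrt(111)/3 (T = sqrt(1/(0 + 3) + 12) = sqrt(1/3 + 12) = sqrt(37/3) = sqrt(111)/3 ≈ 3.5119)
-(-4*(-4 + 3))*T*4 - 126 = -(-4*(-4 + 3))*(sqrt(111)/3)*4 - 126 = -(-4*(-1))*(sqrt(111)/3)*4 - 126 = -4*(sqrt(111)/3)*4 - 126 = -4*sqrt(111)/3*4 - 126 = -16*sqrt(111)/3 - 126 = -126 - 16*sqrt(111)/3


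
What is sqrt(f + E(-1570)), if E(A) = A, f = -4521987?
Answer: I*sqrt(4523557) ≈ 2126.9*I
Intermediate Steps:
sqrt(f + E(-1570)) = sqrt(-4521987 - 1570) = sqrt(-4523557) = I*sqrt(4523557)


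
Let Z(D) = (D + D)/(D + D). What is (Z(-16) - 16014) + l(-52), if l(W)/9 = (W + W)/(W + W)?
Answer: -16004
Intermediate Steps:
Z(D) = 1 (Z(D) = (2*D)/((2*D)) = (2*D)*(1/(2*D)) = 1)
l(W) = 9 (l(W) = 9*((W + W)/(W + W)) = 9*((2*W)/((2*W))) = 9*((2*W)*(1/(2*W))) = 9*1 = 9)
(Z(-16) - 16014) + l(-52) = (1 - 16014) + 9 = -16013 + 9 = -16004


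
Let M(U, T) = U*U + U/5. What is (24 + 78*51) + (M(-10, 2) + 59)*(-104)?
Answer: -12326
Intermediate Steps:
M(U, T) = U² + U/5 (M(U, T) = U² + U*(⅕) = U² + U/5)
(24 + 78*51) + (M(-10, 2) + 59)*(-104) = (24 + 78*51) + (-10*(⅕ - 10) + 59)*(-104) = (24 + 3978) + (-10*(-49/5) + 59)*(-104) = 4002 + (98 + 59)*(-104) = 4002 + 157*(-104) = 4002 - 16328 = -12326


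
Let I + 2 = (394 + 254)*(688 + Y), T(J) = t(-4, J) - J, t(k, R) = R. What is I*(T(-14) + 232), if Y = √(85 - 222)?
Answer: 103430704 + 150336*I*√137 ≈ 1.0343e+8 + 1.7596e+6*I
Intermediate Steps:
Y = I*√137 (Y = √(-137) = I*√137 ≈ 11.705*I)
T(J) = 0 (T(J) = J - J = 0)
I = 445822 + 648*I*√137 (I = -2 + (394 + 254)*(688 + I*√137) = -2 + 648*(688 + I*√137) = -2 + (445824 + 648*I*√137) = 445822 + 648*I*√137 ≈ 4.4582e+5 + 7584.6*I)
I*(T(-14) + 232) = (445822 + 648*I*√137)*(0 + 232) = (445822 + 648*I*√137)*232 = 103430704 + 150336*I*√137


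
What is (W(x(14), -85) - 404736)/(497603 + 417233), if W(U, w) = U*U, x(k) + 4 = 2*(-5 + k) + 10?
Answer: -101040/228709 ≈ -0.44178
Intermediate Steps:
x(k) = -4 + 2*k (x(k) = -4 + (2*(-5 + k) + 10) = -4 + ((-10 + 2*k) + 10) = -4 + 2*k)
W(U, w) = U**2
(W(x(14), -85) - 404736)/(497603 + 417233) = ((-4 + 2*14)**2 - 404736)/(497603 + 417233) = ((-4 + 28)**2 - 404736)/914836 = (24**2 - 404736)*(1/914836) = (576 - 404736)*(1/914836) = -404160*1/914836 = -101040/228709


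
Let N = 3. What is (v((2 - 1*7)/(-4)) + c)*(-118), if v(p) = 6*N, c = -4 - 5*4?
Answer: 708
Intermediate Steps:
c = -24 (c = -4 - 20 = -24)
v(p) = 18 (v(p) = 6*3 = 18)
(v((2 - 1*7)/(-4)) + c)*(-118) = (18 - 24)*(-118) = -6*(-118) = 708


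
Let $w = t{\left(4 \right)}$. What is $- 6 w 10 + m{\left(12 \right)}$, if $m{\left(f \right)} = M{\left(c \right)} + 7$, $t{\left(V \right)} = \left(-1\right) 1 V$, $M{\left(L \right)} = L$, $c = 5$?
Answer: $252$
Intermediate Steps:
$t{\left(V \right)} = - V$
$m{\left(f \right)} = 12$ ($m{\left(f \right)} = 5 + 7 = 12$)
$w = -4$ ($w = \left(-1\right) 4 = -4$)
$- 6 w 10 + m{\left(12 \right)} = \left(-6\right) \left(-4\right) 10 + 12 = 24 \cdot 10 + 12 = 240 + 12 = 252$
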